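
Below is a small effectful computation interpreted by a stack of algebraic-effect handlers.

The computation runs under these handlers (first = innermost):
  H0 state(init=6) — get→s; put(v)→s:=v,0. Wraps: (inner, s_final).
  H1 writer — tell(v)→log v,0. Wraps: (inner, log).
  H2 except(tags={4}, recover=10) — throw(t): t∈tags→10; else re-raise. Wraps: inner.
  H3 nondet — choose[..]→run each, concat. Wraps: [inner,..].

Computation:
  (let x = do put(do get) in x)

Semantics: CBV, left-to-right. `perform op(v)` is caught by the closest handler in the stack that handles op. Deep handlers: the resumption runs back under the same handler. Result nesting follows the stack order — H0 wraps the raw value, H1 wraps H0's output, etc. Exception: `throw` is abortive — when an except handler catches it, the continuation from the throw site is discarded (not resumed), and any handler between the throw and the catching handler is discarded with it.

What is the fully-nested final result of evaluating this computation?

Answer: [((0, 6), ())]

Working:
get @ H0 ⇒ 6
put(6) @ H0 ⇒ s:=6
H0 returns (0, 6)
H1 returns ((0, 6), ())
H2 returns ((0, 6), ())
H3 returns [((0, 6), ())]
= [((0, 6), ())]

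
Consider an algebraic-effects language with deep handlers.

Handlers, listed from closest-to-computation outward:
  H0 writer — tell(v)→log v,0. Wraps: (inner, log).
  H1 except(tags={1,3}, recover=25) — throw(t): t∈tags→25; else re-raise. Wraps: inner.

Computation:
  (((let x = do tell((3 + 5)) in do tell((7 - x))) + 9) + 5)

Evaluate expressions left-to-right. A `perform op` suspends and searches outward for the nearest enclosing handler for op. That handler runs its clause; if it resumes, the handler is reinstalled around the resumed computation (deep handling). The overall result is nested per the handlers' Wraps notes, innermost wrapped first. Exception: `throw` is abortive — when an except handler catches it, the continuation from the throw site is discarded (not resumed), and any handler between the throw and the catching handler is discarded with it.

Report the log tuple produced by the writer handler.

Working:
tell(8) @ H0 ⇒ log+=8
tell(7) @ H0 ⇒ log+=7
H0 returns (14, (8, 7))
H1 returns (14, (8, 7))
= (14, (8, 7))

Answer: (8, 7)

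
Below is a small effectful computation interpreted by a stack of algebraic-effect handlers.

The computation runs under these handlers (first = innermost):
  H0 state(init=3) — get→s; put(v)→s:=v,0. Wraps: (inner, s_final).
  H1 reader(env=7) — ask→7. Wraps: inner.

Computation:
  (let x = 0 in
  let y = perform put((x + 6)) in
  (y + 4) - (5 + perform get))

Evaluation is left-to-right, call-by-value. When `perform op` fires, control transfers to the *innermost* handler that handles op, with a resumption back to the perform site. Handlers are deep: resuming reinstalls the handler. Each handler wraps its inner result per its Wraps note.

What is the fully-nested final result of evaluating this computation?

Answer: (-7, 6)

Step-by-step:
put(6) @ H0 ⇒ s:=6
get @ H0 ⇒ 6
H0 returns (-7, 6)
H1 returns (-7, 6)
= (-7, 6)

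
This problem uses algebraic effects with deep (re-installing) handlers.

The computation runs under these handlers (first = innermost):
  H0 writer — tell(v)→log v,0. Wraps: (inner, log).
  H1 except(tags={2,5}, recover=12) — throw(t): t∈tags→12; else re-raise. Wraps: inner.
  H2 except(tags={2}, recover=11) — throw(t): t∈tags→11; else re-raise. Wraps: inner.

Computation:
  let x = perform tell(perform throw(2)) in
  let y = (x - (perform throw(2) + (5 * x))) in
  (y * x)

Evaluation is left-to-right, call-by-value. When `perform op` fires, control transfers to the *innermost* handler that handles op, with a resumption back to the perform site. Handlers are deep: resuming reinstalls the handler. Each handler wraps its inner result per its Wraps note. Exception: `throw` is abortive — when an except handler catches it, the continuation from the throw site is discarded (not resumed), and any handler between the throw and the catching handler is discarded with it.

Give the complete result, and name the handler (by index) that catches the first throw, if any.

Step-by-step:
throw(2) @ H1 caught ⇒ 12
H2 returns 12
= 12

Answer: 12 ; first throw caught by: H1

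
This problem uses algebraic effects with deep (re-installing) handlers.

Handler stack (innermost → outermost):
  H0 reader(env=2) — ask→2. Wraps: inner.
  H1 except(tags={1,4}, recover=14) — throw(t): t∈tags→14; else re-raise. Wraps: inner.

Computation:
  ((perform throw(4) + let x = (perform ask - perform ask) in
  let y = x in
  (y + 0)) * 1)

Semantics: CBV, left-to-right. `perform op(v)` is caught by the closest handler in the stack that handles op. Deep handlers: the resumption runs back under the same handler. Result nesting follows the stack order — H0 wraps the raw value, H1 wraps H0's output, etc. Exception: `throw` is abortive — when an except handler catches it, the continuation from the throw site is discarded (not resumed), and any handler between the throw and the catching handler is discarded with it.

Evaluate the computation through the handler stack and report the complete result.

Evaluation trace:
throw(4) @ H1 caught ⇒ 14
= 14

Answer: 14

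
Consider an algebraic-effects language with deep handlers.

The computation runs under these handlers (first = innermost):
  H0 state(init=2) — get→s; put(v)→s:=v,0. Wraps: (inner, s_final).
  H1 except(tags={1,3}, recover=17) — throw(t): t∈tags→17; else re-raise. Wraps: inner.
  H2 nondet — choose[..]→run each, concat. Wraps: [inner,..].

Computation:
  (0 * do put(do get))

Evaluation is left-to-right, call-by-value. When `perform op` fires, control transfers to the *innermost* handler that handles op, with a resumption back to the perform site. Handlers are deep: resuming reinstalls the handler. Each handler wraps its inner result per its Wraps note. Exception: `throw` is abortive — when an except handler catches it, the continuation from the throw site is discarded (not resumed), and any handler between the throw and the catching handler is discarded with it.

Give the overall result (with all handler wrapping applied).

Evaluation trace:
get @ H0 ⇒ 2
put(2) @ H0 ⇒ s:=2
H0 returns (0, 2)
H1 returns (0, 2)
H2 returns [(0, 2)]
= [(0, 2)]

Answer: [(0, 2)]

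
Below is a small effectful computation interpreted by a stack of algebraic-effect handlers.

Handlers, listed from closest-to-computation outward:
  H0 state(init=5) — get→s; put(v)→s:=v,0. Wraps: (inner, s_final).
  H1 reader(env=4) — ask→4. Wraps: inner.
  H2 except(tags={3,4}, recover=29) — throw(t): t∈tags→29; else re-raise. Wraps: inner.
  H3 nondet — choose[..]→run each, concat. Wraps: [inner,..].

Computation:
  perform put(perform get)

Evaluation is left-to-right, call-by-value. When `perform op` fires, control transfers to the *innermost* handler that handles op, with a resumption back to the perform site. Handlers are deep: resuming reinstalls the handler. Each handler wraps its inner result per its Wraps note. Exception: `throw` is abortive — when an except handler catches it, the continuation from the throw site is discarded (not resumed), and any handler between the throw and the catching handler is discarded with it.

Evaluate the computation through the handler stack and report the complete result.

Evaluation trace:
get @ H0 ⇒ 5
put(5) @ H0 ⇒ s:=5
H0 returns (0, 5)
H1 returns (0, 5)
H2 returns (0, 5)
H3 returns [(0, 5)]
= [(0, 5)]

Answer: [(0, 5)]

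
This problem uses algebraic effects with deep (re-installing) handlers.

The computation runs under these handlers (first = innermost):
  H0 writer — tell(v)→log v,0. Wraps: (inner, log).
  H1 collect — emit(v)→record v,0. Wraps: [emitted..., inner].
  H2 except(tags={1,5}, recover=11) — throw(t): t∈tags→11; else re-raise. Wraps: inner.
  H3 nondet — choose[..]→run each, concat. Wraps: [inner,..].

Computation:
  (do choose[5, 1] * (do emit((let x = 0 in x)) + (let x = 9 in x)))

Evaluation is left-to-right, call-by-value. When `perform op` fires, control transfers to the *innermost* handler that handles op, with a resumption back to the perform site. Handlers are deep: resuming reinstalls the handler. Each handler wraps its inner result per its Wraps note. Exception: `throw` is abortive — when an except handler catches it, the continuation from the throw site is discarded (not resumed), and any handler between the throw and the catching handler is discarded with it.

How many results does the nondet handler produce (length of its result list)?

Answer: 2

Evaluation trace:
choose[5, 1] @ H3
  branch[0] choose=5:
    emit(0) @ H1 ⇒ out+=0
    H0 returns (45, ())
    H1 returns [0, (45, ())]
    H2 returns [0, (45, ())]
    H3 returns [[0, (45, ())]]
  branch[1] choose=1:
    emit(0) @ H1 ⇒ out+=0
    H0 returns (9, ())
    H1 returns [0, (9, ())]
    H2 returns [0, (9, ())]
    H3 returns [[0, (9, ())]]
= [[0, (45, ())], [0, (9, ())]]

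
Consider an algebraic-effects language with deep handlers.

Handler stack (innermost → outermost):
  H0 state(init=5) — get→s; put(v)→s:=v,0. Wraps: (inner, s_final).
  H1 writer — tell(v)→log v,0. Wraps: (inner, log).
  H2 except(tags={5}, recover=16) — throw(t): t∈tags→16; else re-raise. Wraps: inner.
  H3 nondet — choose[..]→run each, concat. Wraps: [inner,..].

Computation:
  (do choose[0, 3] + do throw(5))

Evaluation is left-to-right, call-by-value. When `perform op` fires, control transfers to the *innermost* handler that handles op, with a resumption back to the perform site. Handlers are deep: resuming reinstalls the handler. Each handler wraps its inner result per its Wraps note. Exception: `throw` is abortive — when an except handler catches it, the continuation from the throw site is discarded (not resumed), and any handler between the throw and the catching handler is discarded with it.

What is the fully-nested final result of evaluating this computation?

Answer: [16, 16]

Working:
choose[0, 3] @ H3
  branch[0] choose=0:
    throw(5) @ H2 caught ⇒ 16
    H3 returns [16]
  branch[1] choose=3:
    throw(5) @ H2 caught ⇒ 16
    H3 returns [16]
= [16, 16]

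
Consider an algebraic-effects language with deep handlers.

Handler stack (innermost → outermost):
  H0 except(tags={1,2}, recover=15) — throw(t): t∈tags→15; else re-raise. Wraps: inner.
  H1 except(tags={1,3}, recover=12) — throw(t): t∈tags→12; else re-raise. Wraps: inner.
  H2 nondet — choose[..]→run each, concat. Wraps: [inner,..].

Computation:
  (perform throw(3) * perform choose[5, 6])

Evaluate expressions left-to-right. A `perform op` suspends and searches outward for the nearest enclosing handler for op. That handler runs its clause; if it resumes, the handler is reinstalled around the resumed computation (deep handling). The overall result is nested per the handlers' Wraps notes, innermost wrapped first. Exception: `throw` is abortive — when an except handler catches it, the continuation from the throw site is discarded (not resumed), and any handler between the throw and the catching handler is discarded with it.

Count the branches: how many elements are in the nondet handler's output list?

Answer: 1

Step-by-step:
throw(3) @ H0 re-raised
throw(3) @ H1 caught ⇒ 12
H2 returns [12]
= [12]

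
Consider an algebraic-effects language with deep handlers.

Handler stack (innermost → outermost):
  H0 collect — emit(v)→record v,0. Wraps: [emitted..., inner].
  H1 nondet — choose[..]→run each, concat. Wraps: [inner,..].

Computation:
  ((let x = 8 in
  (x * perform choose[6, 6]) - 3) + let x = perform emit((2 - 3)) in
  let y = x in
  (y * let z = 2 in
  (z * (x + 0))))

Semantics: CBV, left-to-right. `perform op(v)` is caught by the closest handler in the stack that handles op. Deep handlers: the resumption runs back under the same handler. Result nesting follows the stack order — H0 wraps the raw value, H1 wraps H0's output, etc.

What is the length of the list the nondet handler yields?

Answer: 2

Evaluation trace:
choose[6, 6] @ H1
  branch[0] choose=6:
    emit(-1) @ H0 ⇒ out+=-1
    H0 returns [-1, 45]
    H1 returns [[-1, 45]]
  branch[1] choose=6:
    emit(-1) @ H0 ⇒ out+=-1
    H0 returns [-1, 45]
    H1 returns [[-1, 45]]
= [[-1, 45], [-1, 45]]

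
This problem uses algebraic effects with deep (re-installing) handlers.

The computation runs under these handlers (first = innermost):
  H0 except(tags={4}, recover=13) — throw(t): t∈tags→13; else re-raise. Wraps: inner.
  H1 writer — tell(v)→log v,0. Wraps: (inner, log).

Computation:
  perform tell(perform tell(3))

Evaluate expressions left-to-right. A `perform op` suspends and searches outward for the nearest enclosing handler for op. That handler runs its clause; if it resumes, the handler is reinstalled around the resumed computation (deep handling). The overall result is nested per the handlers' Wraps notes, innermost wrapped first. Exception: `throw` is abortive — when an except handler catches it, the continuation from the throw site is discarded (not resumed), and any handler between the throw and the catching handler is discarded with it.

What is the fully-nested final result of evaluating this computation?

Answer: (0, (3, 0))

Step-by-step:
tell(3) @ H1 ⇒ log+=3
tell(0) @ H1 ⇒ log+=0
H0 returns 0
H1 returns (0, (3, 0))
= (0, (3, 0))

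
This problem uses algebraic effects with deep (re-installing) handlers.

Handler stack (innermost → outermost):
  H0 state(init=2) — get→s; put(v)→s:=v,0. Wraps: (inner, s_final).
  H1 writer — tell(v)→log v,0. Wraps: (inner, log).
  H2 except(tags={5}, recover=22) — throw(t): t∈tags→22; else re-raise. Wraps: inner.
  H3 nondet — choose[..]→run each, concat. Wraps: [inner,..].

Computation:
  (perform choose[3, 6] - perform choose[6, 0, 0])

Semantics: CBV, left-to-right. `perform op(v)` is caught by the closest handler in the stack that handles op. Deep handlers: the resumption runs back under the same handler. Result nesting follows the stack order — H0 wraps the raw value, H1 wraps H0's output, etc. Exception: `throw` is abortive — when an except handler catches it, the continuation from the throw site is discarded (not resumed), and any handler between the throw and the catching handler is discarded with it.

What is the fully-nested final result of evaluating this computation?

Evaluation trace:
choose[3, 6] @ H3
  branch[0] choose=3:
    choose[6, 0, 0] @ H3
      branch[0] choose=6:
        H0 returns (-3, 2)
        H1 returns ((-3, 2), ())
        H2 returns ((-3, 2), ())
        H3 returns [((-3, 2), ())]
      branch[1] choose=0:
        H0 returns (3, 2)
        H1 returns ((3, 2), ())
        H2 returns ((3, 2), ())
        H3 returns [((3, 2), ())]
      branch[2] choose=0:
        H0 returns (3, 2)
        H1 returns ((3, 2), ())
        H2 returns ((3, 2), ())
        H3 returns [((3, 2), ())]
  branch[1] choose=6:
    choose[6, 0, 0] @ H3
      branch[0] choose=6:
        H0 returns (0, 2)
        H1 returns ((0, 2), ())
        H2 returns ((0, 2), ())
        H3 returns [((0, 2), ())]
      branch[1] choose=0:
        H0 returns (6, 2)
        H1 returns ((6, 2), ())
        H2 returns ((6, 2), ())
        H3 returns [((6, 2), ())]
      branch[2] choose=0:
        H0 returns (6, 2)
        H1 returns ((6, 2), ())
        H2 returns ((6, 2), ())
        H3 returns [((6, 2), ())]
= [((-3, 2), ()), ((3, 2), ()), ((3, 2), ()), ((0, 2), ()), ((6, 2), ()), ((6, 2), ())]

Answer: [((-3, 2), ()), ((3, 2), ()), ((3, 2), ()), ((0, 2), ()), ((6, 2), ()), ((6, 2), ())]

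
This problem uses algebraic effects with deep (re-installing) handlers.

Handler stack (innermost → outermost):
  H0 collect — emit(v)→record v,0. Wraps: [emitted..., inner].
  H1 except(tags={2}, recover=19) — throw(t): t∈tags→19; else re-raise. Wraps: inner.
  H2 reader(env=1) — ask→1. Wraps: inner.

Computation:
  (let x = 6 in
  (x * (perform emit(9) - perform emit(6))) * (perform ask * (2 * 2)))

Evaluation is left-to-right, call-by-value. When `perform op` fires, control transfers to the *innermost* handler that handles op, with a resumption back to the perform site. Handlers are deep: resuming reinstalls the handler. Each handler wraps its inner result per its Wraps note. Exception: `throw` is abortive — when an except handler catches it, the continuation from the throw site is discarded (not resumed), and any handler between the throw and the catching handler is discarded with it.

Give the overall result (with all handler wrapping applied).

Step-by-step:
emit(9) @ H0 ⇒ out+=9
emit(6) @ H0 ⇒ out+=6
ask @ H2 ⇒ 1
H0 returns [9, 6, 0]
H1 returns [9, 6, 0]
H2 returns [9, 6, 0]
= [9, 6, 0]

Answer: [9, 6, 0]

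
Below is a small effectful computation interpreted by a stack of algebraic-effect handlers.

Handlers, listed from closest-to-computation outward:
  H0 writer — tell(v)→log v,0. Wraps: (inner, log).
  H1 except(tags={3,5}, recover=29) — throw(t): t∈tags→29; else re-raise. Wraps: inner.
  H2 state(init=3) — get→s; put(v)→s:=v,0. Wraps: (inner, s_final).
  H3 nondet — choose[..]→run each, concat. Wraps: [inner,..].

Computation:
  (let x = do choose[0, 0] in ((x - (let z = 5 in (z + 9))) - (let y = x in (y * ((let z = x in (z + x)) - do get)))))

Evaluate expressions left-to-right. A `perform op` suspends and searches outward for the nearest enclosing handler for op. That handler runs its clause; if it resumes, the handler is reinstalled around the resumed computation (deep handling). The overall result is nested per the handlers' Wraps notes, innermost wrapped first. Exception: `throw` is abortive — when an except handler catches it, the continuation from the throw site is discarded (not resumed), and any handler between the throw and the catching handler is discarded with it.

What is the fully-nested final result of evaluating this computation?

Answer: [((-14, ()), 3), ((-14, ()), 3)]

Working:
choose[0, 0] @ H3
  branch[0] choose=0:
    get @ H2 ⇒ 3
    H0 returns (-14, ())
    H1 returns (-14, ())
    H2 returns ((-14, ()), 3)
    H3 returns [((-14, ()), 3)]
  branch[1] choose=0:
    get @ H2 ⇒ 3
    H0 returns (-14, ())
    H1 returns (-14, ())
    H2 returns ((-14, ()), 3)
    H3 returns [((-14, ()), 3)]
= [((-14, ()), 3), ((-14, ()), 3)]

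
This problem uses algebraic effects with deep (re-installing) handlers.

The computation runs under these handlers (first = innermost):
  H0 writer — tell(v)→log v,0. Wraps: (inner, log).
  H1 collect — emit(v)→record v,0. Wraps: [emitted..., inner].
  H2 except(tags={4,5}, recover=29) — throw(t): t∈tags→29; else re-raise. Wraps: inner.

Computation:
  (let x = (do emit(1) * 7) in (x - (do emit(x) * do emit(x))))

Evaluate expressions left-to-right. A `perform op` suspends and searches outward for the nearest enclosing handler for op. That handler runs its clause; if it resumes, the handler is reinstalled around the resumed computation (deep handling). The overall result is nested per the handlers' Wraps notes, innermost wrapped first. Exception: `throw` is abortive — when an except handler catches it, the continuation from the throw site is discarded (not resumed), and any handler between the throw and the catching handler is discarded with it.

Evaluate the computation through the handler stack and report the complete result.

Answer: [1, 0, 0, (0, ())]

Working:
emit(1) @ H1 ⇒ out+=1
emit(0) @ H1 ⇒ out+=0
emit(0) @ H1 ⇒ out+=0
H0 returns (0, ())
H1 returns [1, 0, 0, (0, ())]
H2 returns [1, 0, 0, (0, ())]
= [1, 0, 0, (0, ())]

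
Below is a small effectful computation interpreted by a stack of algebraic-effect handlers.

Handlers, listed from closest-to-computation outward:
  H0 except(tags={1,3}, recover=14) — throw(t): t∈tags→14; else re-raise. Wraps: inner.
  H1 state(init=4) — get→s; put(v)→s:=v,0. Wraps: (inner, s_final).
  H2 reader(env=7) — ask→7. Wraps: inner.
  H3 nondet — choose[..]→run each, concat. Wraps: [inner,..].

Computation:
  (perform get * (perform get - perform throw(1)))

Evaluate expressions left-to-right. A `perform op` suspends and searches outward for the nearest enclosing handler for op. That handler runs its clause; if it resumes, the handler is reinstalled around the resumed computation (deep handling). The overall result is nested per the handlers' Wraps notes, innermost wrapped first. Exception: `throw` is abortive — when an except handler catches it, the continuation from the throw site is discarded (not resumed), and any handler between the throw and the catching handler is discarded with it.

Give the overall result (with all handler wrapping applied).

Evaluation trace:
get @ H1 ⇒ 4
get @ H1 ⇒ 4
throw(1) @ H0 caught ⇒ 14
H1 returns (14, 4)
H2 returns (14, 4)
H3 returns [(14, 4)]
= [(14, 4)]

Answer: [(14, 4)]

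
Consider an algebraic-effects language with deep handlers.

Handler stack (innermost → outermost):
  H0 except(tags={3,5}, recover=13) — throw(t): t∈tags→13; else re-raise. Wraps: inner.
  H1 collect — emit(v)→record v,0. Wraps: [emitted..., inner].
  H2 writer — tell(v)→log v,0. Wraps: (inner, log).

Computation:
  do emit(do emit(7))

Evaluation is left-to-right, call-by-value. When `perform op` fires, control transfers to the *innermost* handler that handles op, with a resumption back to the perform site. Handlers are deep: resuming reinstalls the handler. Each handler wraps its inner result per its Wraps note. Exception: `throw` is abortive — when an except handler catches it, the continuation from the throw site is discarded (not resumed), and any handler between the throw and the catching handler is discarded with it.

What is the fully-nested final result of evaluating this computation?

Step-by-step:
emit(7) @ H1 ⇒ out+=7
emit(0) @ H1 ⇒ out+=0
H0 returns 0
H1 returns [7, 0, 0]
H2 returns ([7, 0, 0], ())
= ([7, 0, 0], ())

Answer: ([7, 0, 0], ())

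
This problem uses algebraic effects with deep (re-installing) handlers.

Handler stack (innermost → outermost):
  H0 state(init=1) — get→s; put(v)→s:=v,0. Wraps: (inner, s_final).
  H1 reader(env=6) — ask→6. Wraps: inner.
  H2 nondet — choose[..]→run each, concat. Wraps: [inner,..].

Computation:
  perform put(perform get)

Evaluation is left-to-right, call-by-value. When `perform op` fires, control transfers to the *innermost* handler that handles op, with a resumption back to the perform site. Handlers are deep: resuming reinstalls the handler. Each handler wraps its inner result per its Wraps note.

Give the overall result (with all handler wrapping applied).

Answer: [(0, 1)]

Working:
get @ H0 ⇒ 1
put(1) @ H0 ⇒ s:=1
H0 returns (0, 1)
H1 returns (0, 1)
H2 returns [(0, 1)]
= [(0, 1)]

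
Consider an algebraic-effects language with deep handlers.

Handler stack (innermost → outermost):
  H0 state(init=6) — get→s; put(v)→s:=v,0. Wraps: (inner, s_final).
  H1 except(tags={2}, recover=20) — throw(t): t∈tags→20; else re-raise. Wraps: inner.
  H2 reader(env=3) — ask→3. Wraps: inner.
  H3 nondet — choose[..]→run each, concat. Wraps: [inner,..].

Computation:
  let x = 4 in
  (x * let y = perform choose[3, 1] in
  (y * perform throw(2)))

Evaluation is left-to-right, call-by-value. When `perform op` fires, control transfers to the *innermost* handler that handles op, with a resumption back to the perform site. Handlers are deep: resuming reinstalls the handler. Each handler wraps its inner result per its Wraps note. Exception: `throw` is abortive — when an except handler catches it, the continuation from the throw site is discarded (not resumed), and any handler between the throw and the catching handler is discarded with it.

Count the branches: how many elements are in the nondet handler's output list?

Answer: 2

Evaluation trace:
choose[3, 1] @ H3
  branch[0] choose=3:
    throw(2) @ H1 caught ⇒ 20
    H2 returns 20
    H3 returns [20]
  branch[1] choose=1:
    throw(2) @ H1 caught ⇒ 20
    H2 returns 20
    H3 returns [20]
= [20, 20]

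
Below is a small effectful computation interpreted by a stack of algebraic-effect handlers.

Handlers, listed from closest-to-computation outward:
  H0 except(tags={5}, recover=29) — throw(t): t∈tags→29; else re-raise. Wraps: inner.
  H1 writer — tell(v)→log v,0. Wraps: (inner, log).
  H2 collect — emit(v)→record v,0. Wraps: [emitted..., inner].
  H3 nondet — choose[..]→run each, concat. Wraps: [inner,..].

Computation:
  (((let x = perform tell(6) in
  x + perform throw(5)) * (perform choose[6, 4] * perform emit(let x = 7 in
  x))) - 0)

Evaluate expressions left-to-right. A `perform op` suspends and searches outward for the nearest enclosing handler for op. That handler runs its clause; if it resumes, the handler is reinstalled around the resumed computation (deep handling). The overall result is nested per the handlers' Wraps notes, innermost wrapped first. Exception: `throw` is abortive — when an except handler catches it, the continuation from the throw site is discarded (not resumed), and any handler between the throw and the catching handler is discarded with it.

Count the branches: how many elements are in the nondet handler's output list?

Evaluation trace:
tell(6) @ H1 ⇒ log+=6
throw(5) @ H0 caught ⇒ 29
H1 returns (29, (6))
H2 returns [(29, (6))]
H3 returns [[(29, (6))]]
= [[(29, (6))]]

Answer: 1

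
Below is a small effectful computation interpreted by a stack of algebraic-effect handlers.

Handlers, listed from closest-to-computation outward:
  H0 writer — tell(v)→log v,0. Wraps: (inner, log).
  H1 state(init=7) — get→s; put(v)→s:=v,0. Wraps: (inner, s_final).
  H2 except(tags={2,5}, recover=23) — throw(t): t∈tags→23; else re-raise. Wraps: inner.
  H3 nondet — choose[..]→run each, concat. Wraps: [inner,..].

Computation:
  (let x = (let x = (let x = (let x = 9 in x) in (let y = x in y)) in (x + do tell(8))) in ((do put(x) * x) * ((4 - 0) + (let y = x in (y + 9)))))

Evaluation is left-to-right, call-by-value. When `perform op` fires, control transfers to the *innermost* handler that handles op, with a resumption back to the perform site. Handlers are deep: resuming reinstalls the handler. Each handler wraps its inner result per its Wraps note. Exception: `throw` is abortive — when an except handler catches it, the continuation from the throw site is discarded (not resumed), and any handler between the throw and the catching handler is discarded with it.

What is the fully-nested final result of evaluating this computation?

Answer: [((0, (8)), 9)]

Step-by-step:
tell(8) @ H0 ⇒ log+=8
put(9) @ H1 ⇒ s:=9
H0 returns (0, (8))
H1 returns ((0, (8)), 9)
H2 returns ((0, (8)), 9)
H3 returns [((0, (8)), 9)]
= [((0, (8)), 9)]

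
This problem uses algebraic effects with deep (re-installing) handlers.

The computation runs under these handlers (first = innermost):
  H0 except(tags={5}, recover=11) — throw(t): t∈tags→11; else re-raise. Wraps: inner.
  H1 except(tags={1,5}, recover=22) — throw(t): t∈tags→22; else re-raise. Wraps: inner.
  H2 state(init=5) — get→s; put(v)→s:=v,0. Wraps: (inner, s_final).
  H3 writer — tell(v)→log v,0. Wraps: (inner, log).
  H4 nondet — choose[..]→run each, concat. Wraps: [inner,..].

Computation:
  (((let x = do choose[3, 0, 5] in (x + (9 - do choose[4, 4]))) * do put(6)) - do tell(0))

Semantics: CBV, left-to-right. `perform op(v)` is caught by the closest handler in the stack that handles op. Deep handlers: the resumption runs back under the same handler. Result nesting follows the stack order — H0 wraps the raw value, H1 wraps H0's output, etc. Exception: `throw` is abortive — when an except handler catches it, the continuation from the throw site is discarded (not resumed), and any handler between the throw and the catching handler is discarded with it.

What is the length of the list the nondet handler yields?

Working:
choose[3, 0, 5] @ H4
  branch[0] choose=3:
    choose[4, 4] @ H4
      branch[0] choose=4:
        put(6) @ H2 ⇒ s:=6
        tell(0) @ H3 ⇒ log+=0
        H0 returns 0
        H1 returns 0
        H2 returns (0, 6)
        H3 returns ((0, 6), (0))
        H4 returns [((0, 6), (0))]
      branch[1] choose=4:
        put(6) @ H2 ⇒ s:=6
        tell(0) @ H3 ⇒ log+=0
        H0 returns 0
        H1 returns 0
        H2 returns (0, 6)
        H3 returns ((0, 6), (0))
        H4 returns [((0, 6), (0))]
  branch[1] choose=0:
    choose[4, 4] @ H4
      branch[0] choose=4:
        put(6) @ H2 ⇒ s:=6
        tell(0) @ H3 ⇒ log+=0
        H0 returns 0
        H1 returns 0
        H2 returns (0, 6)
        H3 returns ((0, 6), (0))
        H4 returns [((0, 6), (0))]
      branch[1] choose=4:
        put(6) @ H2 ⇒ s:=6
        tell(0) @ H3 ⇒ log+=0
        H0 returns 0
        H1 returns 0
        H2 returns (0, 6)
        H3 returns ((0, 6), (0))
        H4 returns [((0, 6), (0))]
  branch[2] choose=5:
    choose[4, 4] @ H4
      branch[0] choose=4:
        put(6) @ H2 ⇒ s:=6
        tell(0) @ H3 ⇒ log+=0
        H0 returns 0
        H1 returns 0
        H2 returns (0, 6)
        H3 returns ((0, 6), (0))
        H4 returns [((0, 6), (0))]
      branch[1] choose=4:
        put(6) @ H2 ⇒ s:=6
        tell(0) @ H3 ⇒ log+=0
        H0 returns 0
        H1 returns 0
        H2 returns (0, 6)
        H3 returns ((0, 6), (0))
        H4 returns [((0, 6), (0))]
= [((0, 6), (0)), ((0, 6), (0)), ((0, 6), (0)), ((0, 6), (0)), ((0, 6), (0)), ((0, 6), (0))]

Answer: 6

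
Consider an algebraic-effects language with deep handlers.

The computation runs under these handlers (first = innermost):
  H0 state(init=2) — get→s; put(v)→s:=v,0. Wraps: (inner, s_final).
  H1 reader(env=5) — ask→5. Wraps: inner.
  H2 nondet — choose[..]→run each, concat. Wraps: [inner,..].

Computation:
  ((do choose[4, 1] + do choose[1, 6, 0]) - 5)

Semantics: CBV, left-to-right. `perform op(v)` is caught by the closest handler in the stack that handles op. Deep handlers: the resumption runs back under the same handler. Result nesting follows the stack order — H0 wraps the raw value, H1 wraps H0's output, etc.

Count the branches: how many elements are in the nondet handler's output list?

Answer: 6

Evaluation trace:
choose[4, 1] @ H2
  branch[0] choose=4:
    choose[1, 6, 0] @ H2
      branch[0] choose=1:
        H0 returns (0, 2)
        H1 returns (0, 2)
        H2 returns [(0, 2)]
      branch[1] choose=6:
        H0 returns (5, 2)
        H1 returns (5, 2)
        H2 returns [(5, 2)]
      branch[2] choose=0:
        H0 returns (-1, 2)
        H1 returns (-1, 2)
        H2 returns [(-1, 2)]
  branch[1] choose=1:
    choose[1, 6, 0] @ H2
      branch[0] choose=1:
        H0 returns (-3, 2)
        H1 returns (-3, 2)
        H2 returns [(-3, 2)]
      branch[1] choose=6:
        H0 returns (2, 2)
        H1 returns (2, 2)
        H2 returns [(2, 2)]
      branch[2] choose=0:
        H0 returns (-4, 2)
        H1 returns (-4, 2)
        H2 returns [(-4, 2)]
= [(0, 2), (5, 2), (-1, 2), (-3, 2), (2, 2), (-4, 2)]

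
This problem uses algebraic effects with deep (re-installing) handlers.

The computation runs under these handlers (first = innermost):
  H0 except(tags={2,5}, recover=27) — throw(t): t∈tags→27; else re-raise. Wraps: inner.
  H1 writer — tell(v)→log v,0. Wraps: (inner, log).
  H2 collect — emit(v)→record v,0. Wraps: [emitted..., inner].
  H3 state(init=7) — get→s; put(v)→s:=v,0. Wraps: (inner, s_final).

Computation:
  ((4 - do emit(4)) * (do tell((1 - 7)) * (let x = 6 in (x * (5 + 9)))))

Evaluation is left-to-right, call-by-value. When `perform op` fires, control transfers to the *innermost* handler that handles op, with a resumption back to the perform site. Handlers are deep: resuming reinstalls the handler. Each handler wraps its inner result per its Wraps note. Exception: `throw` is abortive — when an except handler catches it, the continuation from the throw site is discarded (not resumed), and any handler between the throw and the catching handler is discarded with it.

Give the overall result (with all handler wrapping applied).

Step-by-step:
emit(4) @ H2 ⇒ out+=4
tell(-6) @ H1 ⇒ log+=-6
H0 returns 0
H1 returns (0, (-6))
H2 returns [4, (0, (-6))]
H3 returns ([4, (0, (-6))], 7)
= ([4, (0, (-6))], 7)

Answer: ([4, (0, (-6))], 7)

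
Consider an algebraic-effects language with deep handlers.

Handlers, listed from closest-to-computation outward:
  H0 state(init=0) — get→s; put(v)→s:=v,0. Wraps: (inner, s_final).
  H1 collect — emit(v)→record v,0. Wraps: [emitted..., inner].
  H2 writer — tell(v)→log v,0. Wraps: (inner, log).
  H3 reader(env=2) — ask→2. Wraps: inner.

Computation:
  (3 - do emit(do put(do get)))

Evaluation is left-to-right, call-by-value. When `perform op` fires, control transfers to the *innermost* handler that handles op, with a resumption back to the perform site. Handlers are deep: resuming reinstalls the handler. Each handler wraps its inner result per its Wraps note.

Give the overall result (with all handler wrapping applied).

Answer: ([0, (3, 0)], ())

Working:
get @ H0 ⇒ 0
put(0) @ H0 ⇒ s:=0
emit(0) @ H1 ⇒ out+=0
H0 returns (3, 0)
H1 returns [0, (3, 0)]
H2 returns ([0, (3, 0)], ())
H3 returns ([0, (3, 0)], ())
= ([0, (3, 0)], ())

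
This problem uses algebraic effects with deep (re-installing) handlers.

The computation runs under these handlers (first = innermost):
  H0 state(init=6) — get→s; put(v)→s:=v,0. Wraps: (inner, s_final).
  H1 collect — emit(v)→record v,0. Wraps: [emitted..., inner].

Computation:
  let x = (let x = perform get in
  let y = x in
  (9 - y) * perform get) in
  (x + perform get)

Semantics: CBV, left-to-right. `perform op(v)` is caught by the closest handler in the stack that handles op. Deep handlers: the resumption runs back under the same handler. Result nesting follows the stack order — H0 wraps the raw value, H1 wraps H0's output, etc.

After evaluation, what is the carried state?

Working:
get @ H0 ⇒ 6
get @ H0 ⇒ 6
get @ H0 ⇒ 6
H0 returns (24, 6)
H1 returns [(24, 6)]
= [(24, 6)]

Answer: 6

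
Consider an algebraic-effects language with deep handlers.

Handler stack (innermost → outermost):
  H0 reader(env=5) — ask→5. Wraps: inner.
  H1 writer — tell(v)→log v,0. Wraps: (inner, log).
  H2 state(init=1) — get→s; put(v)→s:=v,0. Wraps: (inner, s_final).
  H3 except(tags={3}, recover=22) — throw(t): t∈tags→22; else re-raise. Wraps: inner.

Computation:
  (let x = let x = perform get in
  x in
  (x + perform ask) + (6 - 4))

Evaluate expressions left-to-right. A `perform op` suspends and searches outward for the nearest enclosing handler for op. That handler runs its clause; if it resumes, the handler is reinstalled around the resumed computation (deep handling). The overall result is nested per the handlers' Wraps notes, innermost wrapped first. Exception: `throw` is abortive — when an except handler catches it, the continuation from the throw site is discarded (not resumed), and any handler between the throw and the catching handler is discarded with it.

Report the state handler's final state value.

Answer: 1

Working:
get @ H2 ⇒ 1
ask @ H0 ⇒ 5
H0 returns 8
H1 returns (8, ())
H2 returns ((8, ()), 1)
H3 returns ((8, ()), 1)
= ((8, ()), 1)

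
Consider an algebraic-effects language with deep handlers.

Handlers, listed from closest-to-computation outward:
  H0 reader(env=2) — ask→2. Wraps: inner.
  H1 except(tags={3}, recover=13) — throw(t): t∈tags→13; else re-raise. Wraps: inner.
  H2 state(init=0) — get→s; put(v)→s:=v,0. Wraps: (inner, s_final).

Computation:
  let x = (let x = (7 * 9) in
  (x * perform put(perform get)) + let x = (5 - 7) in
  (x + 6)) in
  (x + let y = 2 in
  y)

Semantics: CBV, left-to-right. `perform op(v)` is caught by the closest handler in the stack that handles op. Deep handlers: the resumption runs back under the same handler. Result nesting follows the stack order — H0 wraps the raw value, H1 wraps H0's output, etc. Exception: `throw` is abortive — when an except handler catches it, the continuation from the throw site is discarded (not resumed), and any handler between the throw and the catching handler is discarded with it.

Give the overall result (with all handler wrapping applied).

Evaluation trace:
get @ H2 ⇒ 0
put(0) @ H2 ⇒ s:=0
H0 returns 6
H1 returns 6
H2 returns (6, 0)
= (6, 0)

Answer: (6, 0)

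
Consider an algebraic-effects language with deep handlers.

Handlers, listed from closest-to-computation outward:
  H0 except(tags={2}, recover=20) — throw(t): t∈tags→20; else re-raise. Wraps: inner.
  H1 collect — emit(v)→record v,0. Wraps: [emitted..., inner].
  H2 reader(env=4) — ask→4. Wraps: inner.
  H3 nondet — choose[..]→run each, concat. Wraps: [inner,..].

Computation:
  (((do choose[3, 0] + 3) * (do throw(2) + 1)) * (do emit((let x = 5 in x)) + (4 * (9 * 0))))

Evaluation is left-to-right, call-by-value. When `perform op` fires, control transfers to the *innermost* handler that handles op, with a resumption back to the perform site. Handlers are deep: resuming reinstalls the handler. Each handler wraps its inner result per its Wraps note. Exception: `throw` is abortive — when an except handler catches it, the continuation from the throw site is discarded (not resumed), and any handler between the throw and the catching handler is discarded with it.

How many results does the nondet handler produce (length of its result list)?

Answer: 2

Evaluation trace:
choose[3, 0] @ H3
  branch[0] choose=3:
    throw(2) @ H0 caught ⇒ 20
    H1 returns [20]
    H2 returns [20]
    H3 returns [[20]]
  branch[1] choose=0:
    throw(2) @ H0 caught ⇒ 20
    H1 returns [20]
    H2 returns [20]
    H3 returns [[20]]
= [[20], [20]]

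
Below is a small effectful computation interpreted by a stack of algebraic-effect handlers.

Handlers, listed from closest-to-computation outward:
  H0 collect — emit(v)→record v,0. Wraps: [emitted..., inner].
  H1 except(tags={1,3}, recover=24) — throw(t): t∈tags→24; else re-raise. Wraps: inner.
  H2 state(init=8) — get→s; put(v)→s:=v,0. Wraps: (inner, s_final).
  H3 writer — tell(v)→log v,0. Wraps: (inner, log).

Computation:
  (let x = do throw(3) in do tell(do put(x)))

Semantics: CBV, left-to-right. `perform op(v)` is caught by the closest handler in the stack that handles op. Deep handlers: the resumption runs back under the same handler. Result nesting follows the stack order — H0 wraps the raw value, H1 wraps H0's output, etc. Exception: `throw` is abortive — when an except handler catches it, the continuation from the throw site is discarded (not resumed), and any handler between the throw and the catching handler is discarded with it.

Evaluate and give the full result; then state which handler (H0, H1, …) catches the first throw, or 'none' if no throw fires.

Answer: ((24, 8), ()) ; first throw caught by: H1

Working:
throw(3) @ H1 caught ⇒ 24
H2 returns (24, 8)
H3 returns ((24, 8), ())
= ((24, 8), ())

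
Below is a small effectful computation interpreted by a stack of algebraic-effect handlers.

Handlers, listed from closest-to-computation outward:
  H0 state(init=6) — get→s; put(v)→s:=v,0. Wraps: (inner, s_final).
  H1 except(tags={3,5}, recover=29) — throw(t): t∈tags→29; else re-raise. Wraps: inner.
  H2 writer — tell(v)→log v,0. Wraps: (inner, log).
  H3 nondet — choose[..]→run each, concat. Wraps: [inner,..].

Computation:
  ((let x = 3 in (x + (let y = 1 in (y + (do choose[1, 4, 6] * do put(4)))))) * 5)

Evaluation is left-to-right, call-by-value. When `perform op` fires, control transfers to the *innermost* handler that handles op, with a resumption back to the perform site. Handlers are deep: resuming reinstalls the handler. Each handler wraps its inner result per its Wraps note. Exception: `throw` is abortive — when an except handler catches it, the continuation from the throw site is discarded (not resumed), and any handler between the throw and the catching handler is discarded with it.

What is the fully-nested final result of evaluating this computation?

Answer: [((20, 4), ()), ((20, 4), ()), ((20, 4), ())]

Evaluation trace:
choose[1, 4, 6] @ H3
  branch[0] choose=1:
    put(4) @ H0 ⇒ s:=4
    H0 returns (20, 4)
    H1 returns (20, 4)
    H2 returns ((20, 4), ())
    H3 returns [((20, 4), ())]
  branch[1] choose=4:
    put(4) @ H0 ⇒ s:=4
    H0 returns (20, 4)
    H1 returns (20, 4)
    H2 returns ((20, 4), ())
    H3 returns [((20, 4), ())]
  branch[2] choose=6:
    put(4) @ H0 ⇒ s:=4
    H0 returns (20, 4)
    H1 returns (20, 4)
    H2 returns ((20, 4), ())
    H3 returns [((20, 4), ())]
= [((20, 4), ()), ((20, 4), ()), ((20, 4), ())]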